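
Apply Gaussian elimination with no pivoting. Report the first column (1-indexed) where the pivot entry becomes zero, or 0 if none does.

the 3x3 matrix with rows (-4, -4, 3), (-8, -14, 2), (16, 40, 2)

Naive forward elimination:
R2 <- R2 - (2)*R1:  [  0  -6  -4 ]
R3 <- R3 - (-4)*R1:  [  0  24  14 ]
R3 <- R3 - (-4)*R2:  [  0   0  -2 ]
All pivots nonzero; naive elimination completes without hitting a zero pivot.

first zero-pivot column = 0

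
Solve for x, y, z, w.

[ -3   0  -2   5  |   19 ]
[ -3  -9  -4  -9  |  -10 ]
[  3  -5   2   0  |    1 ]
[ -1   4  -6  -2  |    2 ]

Forward elimination on [A|b]:
R2 <- R2 - (1)*R1:  [   0   -9   -2  -14  -29 ]
R3 <- R3 - (-1)*R1:  [  0  -5   0   5  20 ]
R4 <- R4 - (1/3)*R1:  [     0      4  -16/3  -11/3  -13/3 ]
R3 <- R3 - (5/9)*R2:  [     0      0   10/9  115/9  325/9 ]
R4 <- R4 - (-4/9)*R2:  [      0       0   -56/9   -89/9  -155/9 ]
R4 <- R4 - (-28/5)*R3:  [     0      0      0  185/3    185 ]
Row echelon form:
[ -3   0    -2      5  |     19 ]
[  0  -9    -2    -14  |    -29 ]
[  0   0  10/9  115/9  |  325/9 ]
[  0   0     0  185/3  |    185 ]
Back-substitution:
w = (185) / (185/3) = 3
z = (325/9 - (115/9)*(3)) / (10/9) = -2
y = (-29 - (-2)*(-2) - (-14)*(3)) / -9 = -1
x = (19 - (-2)*(-2) - (5)*(3)) / -3 = 0

(0, -1, -2, 3)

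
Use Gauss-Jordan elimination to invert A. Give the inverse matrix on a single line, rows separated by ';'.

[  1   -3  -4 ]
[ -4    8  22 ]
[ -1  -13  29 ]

inverse = [-259/2 -139/4 17/2; -47/2 -25/4 3/2; -15 -4 1]

Gauss-Jordan on [A | I]:
R2 <- R2 - (-4)*R1:  [  0  -4   6  |   4   1   0 ]
R3 <- R3 - (-1)*R1:  [   0  -16   25  |    1    0    1 ]
R2 <- (1/-4)*R2:  [    0     1  -3/2  |    -1  -1/4     0 ]
R1 <- R1 - (-3)*R2:  [     1      0  -17/2  |     -2   -3/4      0 ]
R3 <- R3 - (-16)*R2:  [   0    0    1  |  -15   -4    1 ]
R1 <- R1 - (-17/2)*R3:  [      1       0       0  |  -259/2  -139/4    17/2 ]
R2 <- R2 - (-3/2)*R3:  [     0      1      0  |  -47/2  -25/4    3/2 ]
Right block of [I | A^{-1}] is the inverse:
[ -259/2  -139/4  17/2 ]
[  -47/2   -25/4   3/2 ]
[    -15      -4     1 ]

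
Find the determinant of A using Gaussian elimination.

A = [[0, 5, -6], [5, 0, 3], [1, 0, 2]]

Forward elimination:
R1 <-> R2   (pivot in column 1 was zero)
[ 5  0   3 ]
[ 0  5  -6 ]
[ 1  0   2 ]
R3 <- R3 - (1/5)*R1:  [   0    0  7/5 ]
Upper-triangular form:
[ 5  0    3 ]
[ 0  5   -6 ]
[ 0  0  7/5 ]
det(A) = (-1)^1 * (5) * (5) * (7/5) = -35  (1 row swap -> sign -1)

det(A) = -35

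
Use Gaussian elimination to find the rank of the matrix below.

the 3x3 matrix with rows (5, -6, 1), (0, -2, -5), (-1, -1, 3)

rank(A) = 3

Row reduction:
R3 <- R3 - (-1/5)*R1:  [     0  -11/5   16/5 ]
R3 <- R3 - (11/10)*R2:  [     0      0  87/10 ]
Row echelon form:
[ 5  -6      1 ]
[ 0  -2     -5 ]
[ 0   0  87/10 ]
Nonzero rows / pivot columns: 3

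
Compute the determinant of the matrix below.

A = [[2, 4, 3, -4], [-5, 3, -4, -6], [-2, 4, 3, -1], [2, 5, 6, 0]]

Forward elimination:
R2 <- R2 - (-5/2)*R1:  [   0   13  7/2  -16 ]
R3 <- R3 - (-1)*R1:  [  0   8   6  -5 ]
R4 <- R4 - (1)*R1:  [ 0  1  3  4 ]
R3 <- R3 - (8/13)*R2:  [     0      0  50/13  63/13 ]
R4 <- R4 - (1/13)*R2:  [     0      0  71/26  68/13 ]
R4 <- R4 - (71/100)*R3:  [       0        0        0  179/100 ]
Upper-triangular form:
[ 2   4      3       -4 ]
[ 0  13    7/2      -16 ]
[ 0   0  50/13    63/13 ]
[ 0   0      0  179/100 ]
det(A) = (-1)^0 * (2) * (13) * (50/13) * (179/100) = 179  (0 row swaps -> sign +1)

det(A) = 179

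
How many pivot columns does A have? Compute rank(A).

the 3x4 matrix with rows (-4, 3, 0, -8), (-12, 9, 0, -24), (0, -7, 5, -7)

Row reduction:
R2 <- R2 - (3)*R1:  [ 0  0  0  0 ]
R2 <-> R3   (pivot in column 2 was zero)
[ -4   3  0  -8 ]
[  0  -7  5  -7 ]
[  0   0  0   0 ]
Row echelon form:
[ -4   3  0  -8 ]
[  0  -7  5  -7 ]
[  0   0  0   0 ]
Nonzero rows / pivot columns: 2

rank(A) = 2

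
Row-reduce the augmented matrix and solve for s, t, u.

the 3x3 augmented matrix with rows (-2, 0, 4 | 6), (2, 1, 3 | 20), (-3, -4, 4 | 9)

Forward elimination on [A|b]:
R2 <- R2 - (-1)*R1:  [  0   1   7  26 ]
R3 <- R3 - (3/2)*R1:  [  0  -4  -2   0 ]
R3 <- R3 - (-4)*R2:  [   0    0   26  104 ]
Row echelon form:
[ -2  0   4  |    6 ]
[  0  1   7  |   26 ]
[  0  0  26  |  104 ]
Back-substitution:
u = (104) / 26 = 4
t = (26 - (7)*(4)) / 1 = -2
s = (6 - (4)*(4)) / -2 = 5

(5, -2, 4)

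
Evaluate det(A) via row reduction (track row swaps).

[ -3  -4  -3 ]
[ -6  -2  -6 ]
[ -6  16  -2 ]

Forward elimination:
R2 <- R2 - (2)*R1:  [ 0  6  0 ]
R3 <- R3 - (2)*R1:  [  0  24   4 ]
R3 <- R3 - (4)*R2:  [ 0  0  4 ]
Upper-triangular form:
[ -3  -4  -3 ]
[  0   6   0 ]
[  0   0   4 ]
det(A) = (-1)^0 * (-3) * (6) * (4) = -72  (0 row swaps -> sign +1)

det(A) = -72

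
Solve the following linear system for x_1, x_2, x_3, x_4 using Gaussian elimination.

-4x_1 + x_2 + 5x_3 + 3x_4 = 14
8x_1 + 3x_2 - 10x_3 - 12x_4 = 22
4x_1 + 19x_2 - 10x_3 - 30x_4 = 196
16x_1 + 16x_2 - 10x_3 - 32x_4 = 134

(-5, 4, 1, -5)

Forward elimination on [A|b]:
R2 <- R2 - (-2)*R1:  [  0   5   0  -6  50 ]
R3 <- R3 - (-1)*R1:  [   0   20   -5  -27  210 ]
R4 <- R4 - (-4)*R1:  [   0   20   10  -20  190 ]
R3 <- R3 - (4)*R2:  [  0   0  -5  -3  10 ]
R4 <- R4 - (4)*R2:  [   0    0   10    4  -10 ]
R4 <- R4 - (-2)*R3:  [  0   0   0  -2  10 ]
Row echelon form:
[ -4  1   5   3  |  14 ]
[  0  5   0  -6  |  50 ]
[  0  0  -5  -3  |  10 ]
[  0  0   0  -2  |  10 ]
Back-substitution:
x_4 = (10) / -2 = -5
x_3 = (10 - (-3)*(-5)) / -5 = 1
x_2 = (50 - (-6)*(-5)) / 5 = 4
x_1 = (14 - (1)*(4) - (5)*(1) - (3)*(-5)) / -4 = -5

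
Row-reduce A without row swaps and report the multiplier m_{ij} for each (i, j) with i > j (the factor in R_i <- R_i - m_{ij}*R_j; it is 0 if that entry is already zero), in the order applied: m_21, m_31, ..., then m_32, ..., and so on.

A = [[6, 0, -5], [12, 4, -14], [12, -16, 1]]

multipliers: 2, 2, -4

Forward elimination:
R2 <- R2 - (2)*R1:  [  0   4  -4 ]
R3 <- R3 - (2)*R1:  [   0  -16   11 ]
R3 <- R3 - (-4)*R2:  [  0   0  -5 ]
Multipliers (in order of application): m_{21} = 2, m_{31} = 2, m_{32} = -4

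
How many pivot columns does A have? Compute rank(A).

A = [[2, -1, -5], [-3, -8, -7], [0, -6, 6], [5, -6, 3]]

rank(A) = 3

Row reduction:
R2 <- R2 - (-3/2)*R1:  [     0  -19/2  -29/2 ]
R4 <- R4 - (5/2)*R1:  [    0  -7/2  31/2 ]
R3 <- R3 - (12/19)*R2:  [      0       0  288/19 ]
R4 <- R4 - (7/19)*R2:  [      0       0  396/19 ]
R4 <- R4 - (11/8)*R3:  [ 0  0  0 ]
Row echelon form:
[ 2     -1      -5 ]
[ 0  -19/2   -29/2 ]
[ 0      0  288/19 ]
[ 0      0       0 ]
Nonzero rows / pivot columns: 3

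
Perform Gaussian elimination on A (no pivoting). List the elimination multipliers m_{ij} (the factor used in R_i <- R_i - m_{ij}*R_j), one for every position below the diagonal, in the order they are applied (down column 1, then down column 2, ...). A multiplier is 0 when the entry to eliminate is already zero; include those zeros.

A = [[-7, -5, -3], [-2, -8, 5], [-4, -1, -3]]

multipliers: 2/7, 4/7, -13/46

Forward elimination:
R2 <- R2 - (2/7)*R1:  [     0  -46/7   41/7 ]
R3 <- R3 - (4/7)*R1:  [    0  13/7  -9/7 ]
R3 <- R3 - (-13/46)*R2:  [     0      0  17/46 ]
Multipliers (in order of application): m_{21} = 2/7, m_{31} = 4/7, m_{32} = -13/46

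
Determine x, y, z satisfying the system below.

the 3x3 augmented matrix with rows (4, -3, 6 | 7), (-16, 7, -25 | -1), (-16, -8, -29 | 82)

Forward elimination on [A|b]:
R2 <- R2 - (-4)*R1:  [  0  -5  -1  27 ]
R3 <- R3 - (-4)*R1:  [   0  -20   -5  110 ]
R3 <- R3 - (4)*R2:  [  0   0  -1   2 ]
Row echelon form:
[ 4  -3   6  |   7 ]
[ 0  -5  -1  |  27 ]
[ 0   0  -1  |   2 ]
Back-substitution:
z = (2) / -1 = -2
y = (27 - (-1)*(-2)) / -5 = -5
x = (7 - (-3)*(-5) - (6)*(-2)) / 4 = 1

(1, -5, -2)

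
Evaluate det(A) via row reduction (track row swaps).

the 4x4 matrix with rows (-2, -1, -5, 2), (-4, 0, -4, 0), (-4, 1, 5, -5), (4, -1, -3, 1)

Forward elimination:
R2 <- R2 - (2)*R1:  [  0   2   6  -4 ]
R3 <- R3 - (2)*R1:  [  0   3  15  -9 ]
R4 <- R4 - (-2)*R1:  [   0   -3  -13    5 ]
R3 <- R3 - (3/2)*R2:  [  0   0   6  -3 ]
R4 <- R4 - (-3/2)*R2:  [  0   0  -4  -1 ]
R4 <- R4 - (-2/3)*R3:  [  0   0   0  -3 ]
Upper-triangular form:
[ -2  -1  -5   2 ]
[  0   2   6  -4 ]
[  0   0   6  -3 ]
[  0   0   0  -3 ]
det(A) = (-1)^0 * (-2) * (2) * (6) * (-3) = 72  (0 row swaps -> sign +1)

det(A) = 72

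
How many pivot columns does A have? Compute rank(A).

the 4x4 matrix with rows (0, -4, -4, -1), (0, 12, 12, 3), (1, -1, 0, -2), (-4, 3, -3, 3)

rank(A) = 3

Row reduction:
R1 <-> R3   (pivot in column 1 was zero)
[  1  -1   0  -2 ]
[  0  12  12   3 ]
[  0  -4  -4  -1 ]
[ -4   3  -3   3 ]
R4 <- R4 - (-4)*R1:  [  0  -1  -3  -5 ]
R3 <- R3 - (-1/3)*R2:  [ 0  0  0  0 ]
R4 <- R4 - (-1/12)*R2:  [     0      0     -2  -19/4 ]
R3 <-> R4   (pivot in column 3 was zero)
[ 1  -1   0     -2 ]
[ 0  12  12      3 ]
[ 0   0  -2  -19/4 ]
[ 0   0   0      0 ]
Row echelon form:
[ 1  -1   0     -2 ]
[ 0  12  12      3 ]
[ 0   0  -2  -19/4 ]
[ 0   0   0      0 ]
Nonzero rows / pivot columns: 3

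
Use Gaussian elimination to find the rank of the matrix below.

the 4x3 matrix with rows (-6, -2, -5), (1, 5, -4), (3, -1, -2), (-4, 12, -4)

rank(A) = 3

Row reduction:
R2 <- R2 - (-1/6)*R1:  [     0   14/3  -29/6 ]
R3 <- R3 - (-1/2)*R1:  [    0    -2  -9/2 ]
R4 <- R4 - (2/3)*R1:  [    0  40/3  -2/3 ]
R3 <- R3 - (-3/7)*R2:  [     0      0  -46/7 ]
R4 <- R4 - (20/7)*R2:  [    0     0  92/7 ]
R4 <- R4 - (-2)*R3:  [ 0  0  0 ]
Row echelon form:
[ -6    -2     -5 ]
[  0  14/3  -29/6 ]
[  0     0  -46/7 ]
[  0     0      0 ]
Nonzero rows / pivot columns: 3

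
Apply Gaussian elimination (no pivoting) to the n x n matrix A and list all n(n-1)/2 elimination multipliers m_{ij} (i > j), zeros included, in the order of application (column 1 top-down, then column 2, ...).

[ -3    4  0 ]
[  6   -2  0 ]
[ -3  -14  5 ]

multipliers: -2, 1, -3

Forward elimination:
R2 <- R2 - (-2)*R1:  [ 0  6  0 ]
R3 <- R3 - (1)*R1:  [   0  -18    5 ]
R3 <- R3 - (-3)*R2:  [ 0  0  5 ]
Multipliers (in order of application): m_{21} = -2, m_{31} = 1, m_{32} = -3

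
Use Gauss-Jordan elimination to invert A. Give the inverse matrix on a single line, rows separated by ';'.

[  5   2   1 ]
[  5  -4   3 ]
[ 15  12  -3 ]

Gauss-Jordan on [A | I]:
R1 <- (1/5)*R1:  [   1  2/5  1/5  |  1/5    0    0 ]
R2 <- R2 - (5)*R1:  [  0  -6   2  |  -1   1   0 ]
R3 <- R3 - (15)*R1:  [  0   6  -6  |  -3   0   1 ]
R2 <- (1/-6)*R2:  [    0     1  -1/3  |   1/6  -1/6     0 ]
R1 <- R1 - (2/5)*R2:  [    1     0   1/3  |  2/15  1/15     0 ]
R3 <- R3 - (6)*R2:  [  0   0  -4  |  -4   1   1 ]
R3 <- (1/-4)*R3:  [    0     0     1  |     1  -1/4  -1/4 ]
R1 <- R1 - (1/3)*R3:  [    1     0     0  |  -1/5  3/20  1/12 ]
R2 <- R2 - (-1/3)*R3:  [     0      1      0  |    1/2   -1/4  -1/12 ]
Right block of [I | A^{-1}] is the inverse:
[ -1/5  3/20   1/12 ]
[  1/2  -1/4  -1/12 ]
[    1  -1/4   -1/4 ]

inverse = [-1/5 3/20 1/12; 1/2 -1/4 -1/12; 1 -1/4 -1/4]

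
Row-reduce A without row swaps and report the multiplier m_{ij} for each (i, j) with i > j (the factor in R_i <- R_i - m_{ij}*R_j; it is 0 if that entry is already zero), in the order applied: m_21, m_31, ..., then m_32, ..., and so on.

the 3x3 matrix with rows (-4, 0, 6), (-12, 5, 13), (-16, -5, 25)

Forward elimination:
R2 <- R2 - (3)*R1:  [  0   5  -5 ]
R3 <- R3 - (4)*R1:  [  0  -5   1 ]
R3 <- R3 - (-1)*R2:  [  0   0  -4 ]
Multipliers (in order of application): m_{21} = 3, m_{31} = 4, m_{32} = -1

multipliers: 3, 4, -1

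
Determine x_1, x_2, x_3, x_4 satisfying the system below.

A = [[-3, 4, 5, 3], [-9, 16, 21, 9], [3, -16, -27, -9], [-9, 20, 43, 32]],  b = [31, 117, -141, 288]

Forward elimination on [A|b]:
R2 <- R2 - (3)*R1:  [  0   4   6   0  24 ]
R3 <- R3 - (-1)*R1:  [    0   -12   -22    -6  -110 ]
R4 <- R4 - (3)*R1:  [   0    8   28   23  195 ]
R3 <- R3 - (-3)*R2:  [   0    0   -4   -6  -38 ]
R4 <- R4 - (2)*R2:  [   0    0   16   23  147 ]
R4 <- R4 - (-4)*R3:  [  0   0   0  -1  -5 ]
Row echelon form:
[ -3  4   5   3  |   31 ]
[  0  4   6   0  |   24 ]
[  0  0  -4  -6  |  -38 ]
[  0  0   0  -1  |   -5 ]
Back-substitution:
x_4 = (-5) / -1 = 5
x_3 = (-38 - (-6)*(5)) / -4 = 2
x_2 = (24 - (6)*(2)) / 4 = 3
x_1 = (31 - (4)*(3) - (5)*(2) - (3)*(5)) / -3 = 2

(2, 3, 2, 5)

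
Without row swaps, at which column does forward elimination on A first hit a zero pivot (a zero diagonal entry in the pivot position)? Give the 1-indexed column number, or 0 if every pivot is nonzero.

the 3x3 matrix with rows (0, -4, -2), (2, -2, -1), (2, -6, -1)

first zero-pivot column = 1

Naive forward elimination:
Pivot entry (1,1) is zero but row 2 has 2 in column 1 -> naive elimination stops; a row interchange (e.g. R1 <-> R2) would be required here.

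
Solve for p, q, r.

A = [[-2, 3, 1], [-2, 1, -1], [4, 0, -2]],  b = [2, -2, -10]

Forward elimination on [A|b]:
R2 <- R2 - (1)*R1:  [  0  -2  -2  -4 ]
R3 <- R3 - (-2)*R1:  [  0   6   0  -6 ]
R3 <- R3 - (-3)*R2:  [   0    0   -6  -18 ]
Row echelon form:
[ -2   3   1  |    2 ]
[  0  -2  -2  |   -4 ]
[  0   0  -6  |  -18 ]
Back-substitution:
r = (-18) / -6 = 3
q = (-4 - (-2)*(3)) / -2 = -1
p = (2 - (3)*(-1) - (1)*(3)) / -2 = -1

(-1, -1, 3)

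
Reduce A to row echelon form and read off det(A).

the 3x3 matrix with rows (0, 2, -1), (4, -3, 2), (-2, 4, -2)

Forward elimination:
R1 <-> R2   (pivot in column 1 was zero)
[  4  -3   2 ]
[  0   2  -1 ]
[ -2   4  -2 ]
R3 <- R3 - (-1/2)*R1:  [   0  5/2   -1 ]
R3 <- R3 - (5/4)*R2:  [   0    0  1/4 ]
Upper-triangular form:
[ 4  -3    2 ]
[ 0   2   -1 ]
[ 0   0  1/4 ]
det(A) = (-1)^1 * (4) * (2) * (1/4) = -2  (1 row swap -> sign -1)

det(A) = -2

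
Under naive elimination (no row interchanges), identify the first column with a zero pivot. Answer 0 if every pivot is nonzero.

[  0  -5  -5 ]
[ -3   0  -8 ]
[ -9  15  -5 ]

Naive forward elimination:
Pivot entry (1,1) is zero but row 2 has -3 in column 1 -> naive elimination stops; a row interchange (e.g. R1 <-> R2) would be required here.

first zero-pivot column = 1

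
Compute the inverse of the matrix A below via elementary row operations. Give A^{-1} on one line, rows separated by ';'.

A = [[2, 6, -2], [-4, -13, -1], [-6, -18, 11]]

Gauss-Jordan on [A | I]:
R1 <- (1/2)*R1:  [   1    3   -1  |  1/2    0    0 ]
R2 <- R2 - (-4)*R1:  [  0  -1  -5  |   2   1   0 ]
R3 <- R3 - (-6)*R1:  [ 0  0  5  |  3  0  1 ]
R2 <- (1/-1)*R2:  [  0   1   5  |  -2  -1   0 ]
R1 <- R1 - (3)*R2:  [    1     0   -16  |  13/2     3     0 ]
R3 <- (1/5)*R3:  [   0    0    1  |  3/5    0  1/5 ]
R1 <- R1 - (-16)*R3:  [      1       0       0  |  161/10       3    16/5 ]
R2 <- R2 - (5)*R3:  [  0   1   0  |  -5  -1  -1 ]
Right block of [I | A^{-1}] is the inverse:
[ 161/10   3  16/5 ]
[     -5  -1    -1 ]
[    3/5   0   1/5 ]

inverse = [161/10 3 16/5; -5 -1 -1; 3/5 0 1/5]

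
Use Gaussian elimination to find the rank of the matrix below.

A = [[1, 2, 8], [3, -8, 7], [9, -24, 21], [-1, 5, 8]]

rank(A) = 3

Row reduction:
R2 <- R2 - (3)*R1:  [   0  -14  -17 ]
R3 <- R3 - (9)*R1:  [   0  -42  -51 ]
R4 <- R4 - (-1)*R1:  [  0   7  16 ]
R3 <- R3 - (3)*R2:  [ 0  0  0 ]
R4 <- R4 - (-1/2)*R2:  [    0     0  15/2 ]
R3 <-> R4   (pivot in column 3 was zero)
[ 1    2     8 ]
[ 0  -14   -17 ]
[ 0    0  15/2 ]
[ 0    0     0 ]
Row echelon form:
[ 1    2     8 ]
[ 0  -14   -17 ]
[ 0    0  15/2 ]
[ 0    0     0 ]
Nonzero rows / pivot columns: 3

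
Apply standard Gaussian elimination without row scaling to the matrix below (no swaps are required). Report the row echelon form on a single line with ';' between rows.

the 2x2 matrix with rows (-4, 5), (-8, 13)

Forward elimination:
R2 <- R2 - (2)*R1:  [ 0  3 ]
Row echelon form:
[ -4  5 ]
[  0  3 ]

REF = [-4 5; 0 3]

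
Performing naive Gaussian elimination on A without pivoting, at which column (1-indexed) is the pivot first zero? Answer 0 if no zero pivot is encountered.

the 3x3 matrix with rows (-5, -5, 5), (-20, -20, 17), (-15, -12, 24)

first zero-pivot column = 2

Naive forward elimination:
R2 <- R2 - (4)*R1:  [  0   0  -3 ]
R3 <- R3 - (3)*R1:  [ 0  3  9 ]
Matrix at this point:
[ -5  -5   5 ]
[  0   0  -3 ]
[  0   3   9 ]
Pivot entry (2,2) is zero but row 3 has 3 in column 2 -> naive elimination stops; a row interchange (e.g. R2 <-> R3) would be required here.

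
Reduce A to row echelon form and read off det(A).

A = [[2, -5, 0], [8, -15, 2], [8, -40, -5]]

det(A) = 30

Forward elimination:
R2 <- R2 - (4)*R1:  [ 0  5  2 ]
R3 <- R3 - (4)*R1:  [   0  -20   -5 ]
R3 <- R3 - (-4)*R2:  [ 0  0  3 ]
Upper-triangular form:
[ 2  -5  0 ]
[ 0   5  2 ]
[ 0   0  3 ]
det(A) = (-1)^0 * (2) * (5) * (3) = 30  (0 row swaps -> sign +1)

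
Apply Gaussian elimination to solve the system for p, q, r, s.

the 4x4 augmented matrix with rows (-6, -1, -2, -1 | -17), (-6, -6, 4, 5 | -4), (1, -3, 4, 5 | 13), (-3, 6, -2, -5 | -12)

Forward elimination on [A|b]:
R2 <- R2 - (1)*R1:  [  0  -5   6   6  13 ]
R3 <- R3 - (-1/6)*R1:  [     0  -19/6   11/3   29/6   61/6 ]
R4 <- R4 - (1/2)*R1:  [    0  13/2    -1  -9/2  -7/2 ]
R3 <- R3 - (19/30)*R2:  [     0      0  -2/15  31/30  29/15 ]
R4 <- R4 - (-13/10)*R2:  [     0      0   34/5  33/10   67/5 ]
R4 <- R4 - (-51)*R3:  [   0    0    0   56  112 ]
Row echelon form:
[ -6  -1     -2     -1  |    -17 ]
[  0  -5      6      6  |     13 ]
[  0   0  -2/15  31/30  |  29/15 ]
[  0   0      0     56  |    112 ]
Back-substitution:
s = (112) / 56 = 2
r = (29/15 - (31/30)*(2)) / (-2/15) = 1
q = (13 - (6)*(1) - (6)*(2)) / -5 = 1
p = (-17 - (-1)*(1) - (-2)*(1) - (-1)*(2)) / -6 = 2

(2, 1, 1, 2)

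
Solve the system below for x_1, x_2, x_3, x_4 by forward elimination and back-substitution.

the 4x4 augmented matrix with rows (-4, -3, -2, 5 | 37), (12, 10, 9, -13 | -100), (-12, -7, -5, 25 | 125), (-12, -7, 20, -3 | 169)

Forward elimination on [A|b]:
R2 <- R2 - (-3)*R1:  [  0   1   3   2  11 ]
R3 <- R3 - (3)*R1:  [  0   2   1  10  14 ]
R4 <- R4 - (3)*R1:  [   0    2   26  -18   58 ]
R3 <- R3 - (2)*R2:  [  0   0  -5   6  -8 ]
R4 <- R4 - (2)*R2:  [   0    0   20  -22   36 ]
R4 <- R4 - (-4)*R3:  [ 0  0  0  2  4 ]
Row echelon form:
[ -4  -3  -2  5  |  37 ]
[  0   1   3  2  |  11 ]
[  0   0  -5  6  |  -8 ]
[  0   0   0  2  |   4 ]
Back-substitution:
x_4 = (4) / 2 = 2
x_3 = (-8 - (6)*(2)) / -5 = 4
x_2 = (11 - (3)*(4) - (2)*(2)) / 1 = -5
x_1 = (37 - (-3)*(-5) - (-2)*(4) - (5)*(2)) / -4 = -5

(-5, -5, 4, 2)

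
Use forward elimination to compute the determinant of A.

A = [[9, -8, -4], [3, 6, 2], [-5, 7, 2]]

det(A) = -94

Forward elimination:
R2 <- R2 - (1/3)*R1:  [    0  26/3  10/3 ]
R3 <- R3 - (-5/9)*R1:  [    0  23/9  -2/9 ]
R3 <- R3 - (23/78)*R2:  [      0       0  -47/39 ]
Upper-triangular form:
[ 9    -8      -4 ]
[ 0  26/3    10/3 ]
[ 0     0  -47/39 ]
det(A) = (-1)^0 * (9) * (26/3) * (-47/39) = -94  (0 row swaps -> sign +1)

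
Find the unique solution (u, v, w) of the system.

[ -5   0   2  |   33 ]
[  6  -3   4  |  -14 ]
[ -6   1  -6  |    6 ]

Forward elimination on [A|b]:
R2 <- R2 - (-6/5)*R1:  [     0     -3   32/5  128/5 ]
R3 <- R3 - (6/5)*R1:  [      0       1   -42/5  -168/5 ]
R3 <- R3 - (-1/3)*R2:  [       0        0   -94/15  -376/15 ]
Row echelon form:
[ -5   0       2  |       33 ]
[  0  -3    32/5  |    128/5 ]
[  0   0  -94/15  |  -376/15 ]
Back-substitution:
w = (-376/15) / (-94/15) = 4
v = (128/5 - (32/5)*(4)) / -3 = 0
u = (33 - (2)*(4)) / -5 = -5

(-5, 0, 4)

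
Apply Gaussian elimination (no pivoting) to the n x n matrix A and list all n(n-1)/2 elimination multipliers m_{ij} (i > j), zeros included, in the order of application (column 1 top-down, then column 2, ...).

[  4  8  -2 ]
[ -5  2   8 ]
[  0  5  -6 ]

Forward elimination:
R2 <- R2 - (-5/4)*R1:  [    0    12  11/2 ]
R3: entry in column 1 is already 0 -> m_{31} = 0 (no row operation needed)
R3 <- R3 - (5/12)*R2:  [       0        0  -199/24 ]
Multipliers (in order of application): m_{21} = -5/4, m_{31} = 0, m_{32} = 5/12

multipliers: -5/4, 0, 5/12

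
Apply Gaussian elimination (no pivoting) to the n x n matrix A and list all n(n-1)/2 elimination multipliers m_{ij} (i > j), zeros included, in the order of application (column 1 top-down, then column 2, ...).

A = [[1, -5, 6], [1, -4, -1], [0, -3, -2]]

Forward elimination:
R2 <- R2 - (1)*R1:  [  0   1  -7 ]
R3: entry in column 1 is already 0 -> m_{31} = 0 (no row operation needed)
R3 <- R3 - (-3)*R2:  [   0    0  -23 ]
Multipliers (in order of application): m_{21} = 1, m_{31} = 0, m_{32} = -3

multipliers: 1, 0, -3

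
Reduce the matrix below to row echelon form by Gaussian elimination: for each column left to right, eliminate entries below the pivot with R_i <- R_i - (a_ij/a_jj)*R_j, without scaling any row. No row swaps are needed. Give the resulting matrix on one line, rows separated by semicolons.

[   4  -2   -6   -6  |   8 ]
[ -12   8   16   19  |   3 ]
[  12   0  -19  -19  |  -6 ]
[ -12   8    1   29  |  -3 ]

REF = [4 -2 -6 -6 8; 0 2 -2 1 27; 0 0 5 -4 -111; 0 0 0 -2 -339]

Forward elimination:
R2 <- R2 - (-3)*R1:  [  0   2  -2   1  27 ]
R3 <- R3 - (3)*R1:  [   0    6   -1   -1  -30 ]
R4 <- R4 - (-3)*R1:  [   0    2  -17   11   21 ]
R3 <- R3 - (3)*R2:  [    0     0     5    -4  -111 ]
R4 <- R4 - (1)*R2:  [   0    0  -15   10   -6 ]
R4 <- R4 - (-3)*R3:  [    0     0     0    -2  -339 ]
Row echelon form:
[ 4  -2  -6  -6  |     8 ]
[ 0   2  -2   1  |    27 ]
[ 0   0   5  -4  |  -111 ]
[ 0   0   0  -2  |  -339 ]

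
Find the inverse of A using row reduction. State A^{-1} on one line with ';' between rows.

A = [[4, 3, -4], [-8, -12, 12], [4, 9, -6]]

Gauss-Jordan on [A | I]:
R1 <- (1/4)*R1:  [   1  3/4   -1  |  1/4    0    0 ]
R2 <- R2 - (-8)*R1:  [  0  -6   4  |   2   1   0 ]
R3 <- R3 - (4)*R1:  [  0   6  -2  |  -1   0   1 ]
R2 <- (1/-6)*R2:  [    0     1  -2/3  |  -1/3  -1/6     0 ]
R1 <- R1 - (3/4)*R2:  [    1     0  -1/2  |   1/2   1/8     0 ]
R3 <- R3 - (6)*R2:  [ 0  0  2  |  1  1  1 ]
R3 <- (1/2)*R3:  [   0    0    1  |  1/2  1/2  1/2 ]
R1 <- R1 - (-1/2)*R3:  [   1    0    0  |  3/4  3/8  1/4 ]
R2 <- R2 - (-2/3)*R3:  [   0    1    0  |    0  1/6  1/3 ]
Right block of [I | A^{-1}] is the inverse:
[ 3/4  3/8  1/4 ]
[   0  1/6  1/3 ]
[ 1/2  1/2  1/2 ]

inverse = [3/4 3/8 1/4; 0 1/6 1/3; 1/2 1/2 1/2]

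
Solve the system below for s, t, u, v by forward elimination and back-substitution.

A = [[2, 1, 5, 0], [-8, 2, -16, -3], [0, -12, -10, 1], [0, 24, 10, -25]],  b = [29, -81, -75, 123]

(1, 2, 5, -1)

Forward elimination on [A|b]:
R2 <- R2 - (-4)*R1:  [  0   6   4  -3  35 ]
R3 <- R3 - (-2)*R2:  [  0   0  -2  -5  -5 ]
R4 <- R4 - (4)*R2:  [   0    0   -6  -13  -17 ]
R4 <- R4 - (3)*R3:  [  0   0   0   2  -2 ]
Row echelon form:
[ 2  1   5   0  |  29 ]
[ 0  6   4  -3  |  35 ]
[ 0  0  -2  -5  |  -5 ]
[ 0  0   0   2  |  -2 ]
Back-substitution:
v = (-2) / 2 = -1
u = (-5 - (-5)*(-1)) / -2 = 5
t = (35 - (4)*(5) - (-3)*(-1)) / 6 = 2
s = (29 - (1)*(2) - (5)*(5)) / 2 = 1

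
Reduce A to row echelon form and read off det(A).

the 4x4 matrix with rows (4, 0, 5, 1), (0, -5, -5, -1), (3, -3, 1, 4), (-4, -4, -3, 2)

Forward elimination:
R3 <- R3 - (3/4)*R1:  [     0     -3  -11/4   13/4 ]
R4 <- R4 - (-1)*R1:  [  0  -4   2   3 ]
R3 <- R3 - (3/5)*R2:  [     0      0    1/4  77/20 ]
R4 <- R4 - (4/5)*R2:  [    0     0     6  19/5 ]
R4 <- R4 - (24)*R3:  [      0       0       0  -443/5 ]
Upper-triangular form:
[ 4   0    5       1 ]
[ 0  -5   -5      -1 ]
[ 0   0  1/4   77/20 ]
[ 0   0    0  -443/5 ]
det(A) = (-1)^0 * (4) * (-5) * (1/4) * (-443/5) = 443  (0 row swaps -> sign +1)

det(A) = 443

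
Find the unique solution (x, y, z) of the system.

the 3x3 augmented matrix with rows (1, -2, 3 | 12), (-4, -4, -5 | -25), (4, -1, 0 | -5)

(-1, 1, 5)

Forward elimination on [A|b]:
R2 <- R2 - (-4)*R1:  [   0  -12    7   23 ]
R3 <- R3 - (4)*R1:  [   0    7  -12  -53 ]
R3 <- R3 - (-7/12)*R2:  [       0        0   -95/12  -475/12 ]
Row echelon form:
[ 1   -2       3  |       12 ]
[ 0  -12       7  |       23 ]
[ 0    0  -95/12  |  -475/12 ]
Back-substitution:
z = (-475/12) / (-95/12) = 5
y = (23 - (7)*(5)) / -12 = 1
x = (12 - (-2)*(1) - (3)*(5)) / 1 = -1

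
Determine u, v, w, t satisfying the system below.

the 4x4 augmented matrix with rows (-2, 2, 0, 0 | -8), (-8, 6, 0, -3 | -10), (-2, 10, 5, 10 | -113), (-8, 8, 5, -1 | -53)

(-1, -5, -5, -4)

Forward elimination on [A|b]:
R2 <- R2 - (4)*R1:  [  0  -2   0  -3  22 ]
R3 <- R3 - (1)*R1:  [    0     8     5    10  -105 ]
R4 <- R4 - (4)*R1:  [   0    0    5   -1  -21 ]
R3 <- R3 - (-4)*R2:  [   0    0    5   -2  -17 ]
R4 <- R4 - (1)*R3:  [  0   0   0   1  -4 ]
Row echelon form:
[ -2   2  0   0  |   -8 ]
[  0  -2  0  -3  |   22 ]
[  0   0  5  -2  |  -17 ]
[  0   0  0   1  |   -4 ]
Back-substitution:
t = (-4) / 1 = -4
w = (-17 - (-2)*(-4)) / 5 = -5
v = (22 - (-3)*(-4)) / -2 = -5
u = (-8 - (2)*(-5)) / -2 = -1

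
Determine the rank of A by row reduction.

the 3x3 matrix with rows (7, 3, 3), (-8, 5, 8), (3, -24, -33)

rank(A) = 2

Row reduction:
R2 <- R2 - (-8/7)*R1:  [    0  59/7  80/7 ]
R3 <- R3 - (3/7)*R1:  [      0  -177/7  -240/7 ]
R3 <- R3 - (-3)*R2:  [ 0  0  0 ]
Row echelon form:
[ 7     3     3 ]
[ 0  59/7  80/7 ]
[ 0     0     0 ]
Nonzero rows / pivot columns: 2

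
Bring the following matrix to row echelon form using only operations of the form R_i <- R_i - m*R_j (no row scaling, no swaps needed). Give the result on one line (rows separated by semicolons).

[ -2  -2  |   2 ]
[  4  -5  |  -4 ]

REF = [-2 -2 2; 0 -9 0]

Forward elimination:
R2 <- R2 - (-2)*R1:  [  0  -9   0 ]
Row echelon form:
[ -2  -2  |  2 ]
[  0  -9  |  0 ]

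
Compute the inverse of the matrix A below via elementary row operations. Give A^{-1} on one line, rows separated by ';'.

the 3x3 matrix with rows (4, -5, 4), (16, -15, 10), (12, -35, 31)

Gauss-Jordan on [A | I]:
R1 <- (1/4)*R1:  [    1  -5/4     1  |   1/4     0     0 ]
R2 <- R2 - (16)*R1:  [  0   5  -6  |  -4   1   0 ]
R3 <- R3 - (12)*R1:  [   0  -20   19  |   -3    0    1 ]
R2 <- (1/5)*R2:  [    0     1  -6/5  |  -4/5   1/5     0 ]
R1 <- R1 - (-5/4)*R2:  [    1     0  -1/2  |  -3/4   1/4     0 ]
R3 <- R3 - (-20)*R2:  [   0    0   -5  |  -19    4    1 ]
R3 <- (1/-5)*R3:  [    0     0     1  |  19/5  -4/5  -1/5 ]
R1 <- R1 - (-1/2)*R3:  [     1      0      0  |  23/20  -3/20  -1/10 ]
R2 <- R2 - (-6/5)*R3:  [      0       1       0  |   94/25  -19/25   -6/25 ]
Right block of [I | A^{-1}] is the inverse:
[ 23/20   -3/20  -1/10 ]
[ 94/25  -19/25  -6/25 ]
[  19/5    -4/5   -1/5 ]

inverse = [23/20 -3/20 -1/10; 94/25 -19/25 -6/25; 19/5 -4/5 -1/5]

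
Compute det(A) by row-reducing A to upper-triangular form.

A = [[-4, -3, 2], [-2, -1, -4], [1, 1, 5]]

Forward elimination:
R2 <- R2 - (1/2)*R1:  [   0  1/2   -5 ]
R3 <- R3 - (-1/4)*R1:  [    0   1/4  11/2 ]
R3 <- R3 - (1/2)*R2:  [ 0  0  8 ]
Upper-triangular form:
[ -4   -3   2 ]
[  0  1/2  -5 ]
[  0    0   8 ]
det(A) = (-1)^0 * (-4) * (1/2) * (8) = -16  (0 row swaps -> sign +1)

det(A) = -16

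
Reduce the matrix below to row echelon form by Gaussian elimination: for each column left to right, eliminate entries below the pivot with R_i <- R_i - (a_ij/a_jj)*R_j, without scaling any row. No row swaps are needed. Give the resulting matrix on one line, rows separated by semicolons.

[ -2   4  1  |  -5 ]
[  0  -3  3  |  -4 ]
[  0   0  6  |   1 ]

REF = [-2 4 1 -5; 0 -3 3 -4; 0 0 6 1]

Forward elimination:
Row echelon form:
[ -2   4  1  |  -5 ]
[  0  -3  3  |  -4 ]
[  0   0  6  |   1 ]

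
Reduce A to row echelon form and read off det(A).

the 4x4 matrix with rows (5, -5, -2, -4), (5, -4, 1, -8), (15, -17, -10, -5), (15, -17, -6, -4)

Forward elimination:
R2 <- R2 - (1)*R1:  [  0   1   3  -4 ]
R3 <- R3 - (3)*R1:  [  0  -2  -4   7 ]
R4 <- R4 - (3)*R1:  [  0  -2   0   8 ]
R3 <- R3 - (-2)*R2:  [  0   0   2  -1 ]
R4 <- R4 - (-2)*R2:  [ 0  0  6  0 ]
R4 <- R4 - (3)*R3:  [ 0  0  0  3 ]
Upper-triangular form:
[ 5  -5  -2  -4 ]
[ 0   1   3  -4 ]
[ 0   0   2  -1 ]
[ 0   0   0   3 ]
det(A) = (-1)^0 * (5) * (1) * (2) * (3) = 30  (0 row swaps -> sign +1)

det(A) = 30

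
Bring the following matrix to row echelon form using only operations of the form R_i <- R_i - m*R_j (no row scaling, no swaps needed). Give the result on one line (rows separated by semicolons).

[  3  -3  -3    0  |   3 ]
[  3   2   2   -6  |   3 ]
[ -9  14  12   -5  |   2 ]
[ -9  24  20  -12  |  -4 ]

REF = [3 -3 -3 0 3; 0 5 5 -6 0; 0 0 -2 1 11; 0 0 0 4 -17]

Forward elimination:
R2 <- R2 - (1)*R1:  [  0   5   5  -6   0 ]
R3 <- R3 - (-3)*R1:  [  0   5   3  -5  11 ]
R4 <- R4 - (-3)*R1:  [   0   15   11  -12    5 ]
R3 <- R3 - (1)*R2:  [  0   0  -2   1  11 ]
R4 <- R4 - (3)*R2:  [  0   0  -4   6   5 ]
R4 <- R4 - (2)*R3:  [   0    0    0    4  -17 ]
Row echelon form:
[ 3  -3  -3   0  |    3 ]
[ 0   5   5  -6  |    0 ]
[ 0   0  -2   1  |   11 ]
[ 0   0   0   4  |  -17 ]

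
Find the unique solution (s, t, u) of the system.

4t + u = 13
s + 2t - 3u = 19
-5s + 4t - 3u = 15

Forward elimination on [A|b]:
R1 <-> R2   (pivot in column 1 was zero)
[  1  2  -3  19 ]
[  0  4   1  13 ]
[ -5  4  -3  15 ]
R3 <- R3 - (-5)*R1:  [   0   14  -18  110 ]
R3 <- R3 - (7/2)*R2:  [     0      0  -43/2  129/2 ]
Row echelon form:
[ 1  2     -3  |     19 ]
[ 0  4      1  |     13 ]
[ 0  0  -43/2  |  129/2 ]
Back-substitution:
u = (129/2) / (-43/2) = -3
t = (13 - (1)*(-3)) / 4 = 4
s = (19 - (2)*(4) - (-3)*(-3)) / 1 = 2

(2, 4, -3)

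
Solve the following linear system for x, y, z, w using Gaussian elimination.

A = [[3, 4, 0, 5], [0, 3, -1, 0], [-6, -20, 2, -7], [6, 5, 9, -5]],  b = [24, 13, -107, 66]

Forward elimination on [A|b]:
R3 <- R3 - (-2)*R1:  [   0  -12    2    3  -59 ]
R4 <- R4 - (2)*R1:  [   0   -3    9  -15   18 ]
R3 <- R3 - (-4)*R2:  [  0   0  -2   3  -7 ]
R4 <- R4 - (-1)*R2:  [   0    0    8  -15   31 ]
R4 <- R4 - (-4)*R3:  [  0   0   0  -3   3 ]
Row echelon form:
[ 3  4   0   5  |  24 ]
[ 0  3  -1   0  |  13 ]
[ 0  0  -2   3  |  -7 ]
[ 0  0   0  -3  |   3 ]
Back-substitution:
w = (3) / -3 = -1
z = (-7 - (3)*(-1)) / -2 = 2
y = (13 - (-1)*(2)) / 3 = 5
x = (24 - (4)*(5) - (5)*(-1)) / 3 = 3

(3, 5, 2, -1)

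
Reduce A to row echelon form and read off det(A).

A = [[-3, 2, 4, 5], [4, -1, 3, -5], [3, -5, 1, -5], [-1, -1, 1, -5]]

Forward elimination:
R2 <- R2 - (-4/3)*R1:  [    0   5/3  25/3   5/3 ]
R3 <- R3 - (-1)*R1:  [  0  -3   5   0 ]
R4 <- R4 - (1/3)*R1:  [     0   -5/3   -1/3  -20/3 ]
R3 <- R3 - (-9/5)*R2:  [  0   0  20   3 ]
R4 <- R4 - (-1)*R2:  [  0   0   8  -5 ]
R4 <- R4 - (2/5)*R3:  [     0      0      0  -31/5 ]
Upper-triangular form:
[ -3    2     4      5 ]
[  0  5/3  25/3    5/3 ]
[  0    0    20      3 ]
[  0    0     0  -31/5 ]
det(A) = (-1)^0 * (-3) * (5/3) * (20) * (-31/5) = 620  (0 row swaps -> sign +1)

det(A) = 620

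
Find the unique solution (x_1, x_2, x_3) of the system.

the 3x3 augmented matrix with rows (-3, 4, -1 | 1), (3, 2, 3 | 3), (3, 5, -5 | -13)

Forward elimination on [A|b]:
R2 <- R2 - (-1)*R1:  [ 0  6  2  4 ]
R3 <- R3 - (-1)*R1:  [   0    9   -6  -12 ]
R3 <- R3 - (3/2)*R2:  [   0    0   -9  -18 ]
Row echelon form:
[ -3  4  -1  |    1 ]
[  0  6   2  |    4 ]
[  0  0  -9  |  -18 ]
Back-substitution:
x_3 = (-18) / -9 = 2
x_2 = (4 - (2)*(2)) / 6 = 0
x_1 = (1 - (4)*(0) - (-1)*(2)) / -3 = -1

(-1, 0, 2)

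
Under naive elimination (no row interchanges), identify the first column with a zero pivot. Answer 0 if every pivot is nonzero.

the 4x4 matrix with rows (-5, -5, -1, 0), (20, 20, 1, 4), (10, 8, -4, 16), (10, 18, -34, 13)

first zero-pivot column = 2

Naive forward elimination:
R2 <- R2 - (-4)*R1:  [  0   0  -3   4 ]
R3 <- R3 - (-2)*R1:  [  0  -2  -6  16 ]
R4 <- R4 - (-2)*R1:  [   0    8  -36   13 ]
Matrix at this point:
[ -5  -5   -1   0 ]
[  0   0   -3   4 ]
[  0  -2   -6  16 ]
[  0   8  -36  13 ]
Pivot entry (2,2) is zero but row 3 has -2 in column 2 -> naive elimination stops; a row interchange (e.g. R2 <-> R3) would be required here.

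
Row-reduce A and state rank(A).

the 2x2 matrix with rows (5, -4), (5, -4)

rank(A) = 1

Row reduction:
R2 <- R2 - (1)*R1:  [ 0  0 ]
Row echelon form:
[ 5  -4 ]
[ 0   0 ]
Nonzero rows / pivot columns: 1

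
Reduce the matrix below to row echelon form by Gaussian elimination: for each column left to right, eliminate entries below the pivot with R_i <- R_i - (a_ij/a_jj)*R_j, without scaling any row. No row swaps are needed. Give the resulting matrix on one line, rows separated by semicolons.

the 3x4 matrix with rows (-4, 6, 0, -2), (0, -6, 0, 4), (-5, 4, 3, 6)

Forward elimination:
R3 <- R3 - (5/4)*R1:  [    0  -7/2     3  17/2 ]
R3 <- R3 - (7/12)*R2:  [    0     0     3  37/6 ]
Row echelon form:
[ -4   6  0    -2 ]
[  0  -6  0     4 ]
[  0   0  3  37/6 ]

REF = [-4 6 0 -2; 0 -6 0 4; 0 0 3 37/6]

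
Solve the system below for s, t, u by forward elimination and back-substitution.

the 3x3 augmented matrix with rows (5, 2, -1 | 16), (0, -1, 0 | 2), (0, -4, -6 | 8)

(4, -2, 0)

Forward elimination on [A|b]:
R3 <- R3 - (4)*R2:  [  0   0  -6   0 ]
Row echelon form:
[ 5   2  -1  |  16 ]
[ 0  -1   0  |   2 ]
[ 0   0  -6  |   0 ]
Back-substitution:
u = (0) / -6 = 0
t = (2) / -1 = -2
s = (16 - (2)*(-2) - (-1)*(0)) / 5 = 4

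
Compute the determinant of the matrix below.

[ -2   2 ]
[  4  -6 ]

Forward elimination:
R2 <- R2 - (-2)*R1:  [  0  -2 ]
Upper-triangular form:
[ -2   2 ]
[  0  -2 ]
det(A) = (-1)^0 * (-2) * (-2) = 4  (0 row swaps -> sign +1)

det(A) = 4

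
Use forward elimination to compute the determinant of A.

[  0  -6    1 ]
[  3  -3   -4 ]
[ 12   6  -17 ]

det(A) = 36

Forward elimination:
R1 <-> R2   (pivot in column 1 was zero)
[  3  -3   -4 ]
[  0  -6    1 ]
[ 12   6  -17 ]
R3 <- R3 - (4)*R1:  [  0  18  -1 ]
R3 <- R3 - (-3)*R2:  [ 0  0  2 ]
Upper-triangular form:
[ 3  -3  -4 ]
[ 0  -6   1 ]
[ 0   0   2 ]
det(A) = (-1)^1 * (3) * (-6) * (2) = 36  (1 row swap -> sign -1)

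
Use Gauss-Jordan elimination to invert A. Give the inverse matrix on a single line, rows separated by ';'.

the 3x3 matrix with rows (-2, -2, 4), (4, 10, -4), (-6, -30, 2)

inverse = [25/18 29/18 4/9; -2/9 -5/18 -1/9; 5/6 2/3 1/6]

Gauss-Jordan on [A | I]:
R1 <- (1/-2)*R1:  [    1     1    -2  |  -1/2     0     0 ]
R2 <- R2 - (4)*R1:  [ 0  6  4  |  2  1  0 ]
R3 <- R3 - (-6)*R1:  [   0  -24  -10  |   -3    0    1 ]
R2 <- (1/6)*R2:  [   0    1  2/3  |  1/3  1/6    0 ]
R1 <- R1 - (1)*R2:  [    1     0  -8/3  |  -5/6  -1/6     0 ]
R3 <- R3 - (-24)*R2:  [ 0  0  6  |  5  4  1 ]
R3 <- (1/6)*R3:  [   0    0    1  |  5/6  2/3  1/6 ]
R1 <- R1 - (-8/3)*R3:  [     1      0      0  |  25/18  29/18    4/9 ]
R2 <- R2 - (2/3)*R3:  [     0      1      0  |   -2/9  -5/18   -1/9 ]
Right block of [I | A^{-1}] is the inverse:
[ 25/18  29/18   4/9 ]
[  -2/9  -5/18  -1/9 ]
[   5/6    2/3   1/6 ]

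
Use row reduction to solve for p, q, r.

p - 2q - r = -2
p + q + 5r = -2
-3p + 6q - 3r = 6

Forward elimination on [A|b]:
R2 <- R2 - (1)*R1:  [ 0  3  6  0 ]
R3 <- R3 - (-3)*R1:  [  0   0  -6   0 ]
Row echelon form:
[ 1  -2  -1  |  -2 ]
[ 0   3   6  |   0 ]
[ 0   0  -6  |   0 ]
Back-substitution:
r = (0) / -6 = 0
q = (0 - (6)*(0)) / 3 = 0
p = (-2 - (-2)*(0) - (-1)*(0)) / 1 = -2

(-2, 0, 0)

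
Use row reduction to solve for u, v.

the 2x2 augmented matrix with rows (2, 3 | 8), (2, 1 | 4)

Forward elimination on [A|b]:
R2 <- R2 - (1)*R1:  [  0  -2  -4 ]
Row echelon form:
[ 2   3  |   8 ]
[ 0  -2  |  -4 ]
Back-substitution:
v = (-4) / -2 = 2
u = (8 - (3)*(2)) / 2 = 1

(1, 2)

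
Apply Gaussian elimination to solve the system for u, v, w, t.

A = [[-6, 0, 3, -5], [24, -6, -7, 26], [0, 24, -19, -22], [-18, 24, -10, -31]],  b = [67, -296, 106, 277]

Forward elimination on [A|b]:
R2 <- R2 - (-4)*R1:  [   0   -6    5    6  -28 ]
R4 <- R4 - (3)*R1:  [   0   24  -19  -16   76 ]
R3 <- R3 - (-4)*R2:  [  0   0   1   2  -6 ]
R4 <- R4 - (-4)*R2:  [   0    0    1    8  -36 ]
R4 <- R4 - (1)*R3:  [   0    0    0    6  -30 ]
Row echelon form:
[ -6   0  3  -5  |   67 ]
[  0  -6  5   6  |  -28 ]
[  0   0  1   2  |   -6 ]
[  0   0  0   6  |  -30 ]
Back-substitution:
t = (-30) / 6 = -5
w = (-6 - (2)*(-5)) / 1 = 4
v = (-28 - (5)*(4) - (6)*(-5)) / -6 = 3
u = (67 - (3)*(4) - (-5)*(-5)) / -6 = -5

(-5, 3, 4, -5)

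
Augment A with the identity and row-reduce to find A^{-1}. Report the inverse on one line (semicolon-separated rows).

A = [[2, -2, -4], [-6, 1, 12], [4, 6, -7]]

Gauss-Jordan on [A | I]:
R1 <- (1/2)*R1:  [   1   -1   -2  |  1/2    0    0 ]
R2 <- R2 - (-6)*R1:  [  0  -5   0  |   3   1   0 ]
R3 <- R3 - (4)*R1:  [  0  10   1  |  -2   0   1 ]
R2 <- (1/-5)*R2:  [    0     1     0  |  -3/5  -1/5     0 ]
R1 <- R1 - (-1)*R2:  [     1      0     -2  |  -1/10   -1/5      0 ]
R3 <- R3 - (10)*R2:  [ 0  0  1  |  4  2  1 ]
R1 <- R1 - (-2)*R3:  [     1      0      0  |  79/10   19/5      2 ]
Right block of [I | A^{-1}] is the inverse:
[ 79/10  19/5  2 ]
[  -3/5  -1/5  0 ]
[     4     2  1 ]

inverse = [79/10 19/5 2; -3/5 -1/5 0; 4 2 1]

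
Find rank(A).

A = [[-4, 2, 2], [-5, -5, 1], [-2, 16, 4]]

rank(A) = 2

Row reduction:
R2 <- R2 - (5/4)*R1:  [     0  -15/2   -3/2 ]
R3 <- R3 - (1/2)*R1:  [  0  15   3 ]
R3 <- R3 - (-2)*R2:  [ 0  0  0 ]
Row echelon form:
[ -4      2     2 ]
[  0  -15/2  -3/2 ]
[  0      0     0 ]
Nonzero rows / pivot columns: 2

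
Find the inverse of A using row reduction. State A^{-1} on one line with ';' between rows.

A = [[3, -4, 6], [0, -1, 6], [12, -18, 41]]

inverse = [-67/15 -56/15 6/5; -24/5 -17/5 6/5; -4/5 -2/5 1/5]

Gauss-Jordan on [A | I]:
R1 <- (1/3)*R1:  [    1  -4/3     2  |   1/3     0     0 ]
R3 <- R3 - (12)*R1:  [  0  -2  17  |  -4   0   1 ]
R2 <- (1/-1)*R2:  [  0   1  -6  |   0  -1   0 ]
R1 <- R1 - (-4/3)*R2:  [    1     0    -6  |   1/3  -4/3     0 ]
R3 <- R3 - (-2)*R2:  [  0   0   5  |  -4  -2   1 ]
R3 <- (1/5)*R3:  [    0     0     1  |  -4/5  -2/5   1/5 ]
R1 <- R1 - (-6)*R3:  [      1       0       0  |  -67/15  -56/15     6/5 ]
R2 <- R2 - (-6)*R3:  [     0      1      0  |  -24/5  -17/5    6/5 ]
Right block of [I | A^{-1}] is the inverse:
[ -67/15  -56/15  6/5 ]
[  -24/5   -17/5  6/5 ]
[   -4/5    -2/5  1/5 ]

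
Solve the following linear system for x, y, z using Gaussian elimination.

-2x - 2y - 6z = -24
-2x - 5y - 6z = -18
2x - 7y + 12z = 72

Forward elimination on [A|b]:
R2 <- R2 - (1)*R1:  [  0  -3   0   6 ]
R3 <- R3 - (-1)*R1:  [  0  -9   6  48 ]
R3 <- R3 - (3)*R2:  [  0   0   6  30 ]
Row echelon form:
[ -2  -2  -6  |  -24 ]
[  0  -3   0  |    6 ]
[  0   0   6  |   30 ]
Back-substitution:
z = (30) / 6 = 5
y = (6) / -3 = -2
x = (-24 - (-2)*(-2) - (-6)*(5)) / -2 = -1

(-1, -2, 5)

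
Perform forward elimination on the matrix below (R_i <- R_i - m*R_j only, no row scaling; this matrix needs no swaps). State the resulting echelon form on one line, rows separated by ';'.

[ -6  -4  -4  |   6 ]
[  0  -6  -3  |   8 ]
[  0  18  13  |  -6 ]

Forward elimination:
R3 <- R3 - (-3)*R2:  [  0   0   4  18 ]
Row echelon form:
[ -6  -4  -4  |   6 ]
[  0  -6  -3  |   8 ]
[  0   0   4  |  18 ]

REF = [-6 -4 -4 6; 0 -6 -3 8; 0 0 4 18]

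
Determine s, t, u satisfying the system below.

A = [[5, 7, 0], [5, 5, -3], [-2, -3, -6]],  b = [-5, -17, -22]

Forward elimination on [A|b]:
R2 <- R2 - (1)*R1:  [   0   -2   -3  -12 ]
R3 <- R3 - (-2/5)*R1:  [    0  -1/5    -6   -24 ]
R3 <- R3 - (1/10)*R2:  [      0       0  -57/10  -114/5 ]
Row echelon form:
[ 5   7       0  |      -5 ]
[ 0  -2      -3  |     -12 ]
[ 0   0  -57/10  |  -114/5 ]
Back-substitution:
u = (-114/5) / (-57/10) = 4
t = (-12 - (-3)*(4)) / -2 = 0
s = (-5 - (7)*(0)) / 5 = -1

(-1, 0, 4)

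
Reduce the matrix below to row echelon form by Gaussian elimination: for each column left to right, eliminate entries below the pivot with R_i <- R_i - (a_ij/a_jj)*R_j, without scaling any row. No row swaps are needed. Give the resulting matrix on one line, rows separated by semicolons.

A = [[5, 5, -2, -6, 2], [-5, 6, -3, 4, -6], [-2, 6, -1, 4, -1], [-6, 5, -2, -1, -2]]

REF = [5 5 -2 -6 2; 0 11 -5 -2 -4; 0 0 101/55 168/55 149/55; 0 0 0 -727/101 355/101]

Forward elimination:
R2 <- R2 - (-1)*R1:  [  0  11  -5  -2  -4 ]
R3 <- R3 - (-2/5)*R1:  [    0     8  -9/5   8/5  -1/5 ]
R4 <- R4 - (-6/5)*R1:  [     0     11  -22/5  -41/5    2/5 ]
R3 <- R3 - (8/11)*R2:  [      0       0  101/55  168/55  149/55 ]
R4 <- R4 - (1)*R2:  [     0      0    3/5  -31/5   22/5 ]
R4 <- R4 - (33/101)*R3:  [        0         0         0  -727/101   355/101 ]
Row echelon form:
[ 5   5      -2        -6        2 ]
[ 0  11      -5        -2       -4 ]
[ 0   0  101/55    168/55   149/55 ]
[ 0   0       0  -727/101  355/101 ]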